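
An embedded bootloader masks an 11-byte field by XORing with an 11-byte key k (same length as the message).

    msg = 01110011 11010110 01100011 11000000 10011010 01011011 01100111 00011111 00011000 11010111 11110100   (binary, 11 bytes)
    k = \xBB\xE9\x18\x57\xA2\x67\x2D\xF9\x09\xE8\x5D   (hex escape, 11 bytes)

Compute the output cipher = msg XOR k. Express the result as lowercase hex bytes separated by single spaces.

c8 3f 7b 97 38 3c 4a e6 11 3f a9

byte 0: 01110011 XOR 10111011 = 11001000
byte 1: 11010110 XOR 11101001 = 00111111
byte 2: 01100011 XOR 00011000 = 01111011
byte 3: 11000000 XOR 01010111 = 10010111
byte 4: 10011010 XOR 10100010 = 00111000
byte 5: 01011011 XOR 01100111 = 00111100
byte 6: 01100111 XOR 00101101 = 01001010
byte 7: 00011111 XOR 11111001 = 11100110
byte 8: 00011000 XOR 00001001 = 00010001
byte 9: 11010111 XOR 11101000 = 00111111
byte 10: 11110100 XOR 01011101 = 10101001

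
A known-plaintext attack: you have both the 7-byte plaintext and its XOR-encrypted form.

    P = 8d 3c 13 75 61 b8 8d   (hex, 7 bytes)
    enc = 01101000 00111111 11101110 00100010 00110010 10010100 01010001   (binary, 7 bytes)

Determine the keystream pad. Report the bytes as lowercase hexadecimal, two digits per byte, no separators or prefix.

e503fd57532cdc

Since enc = P ⊕ pad, XORing both sides with P gives pad = P ⊕ enc.
10001101 xor 01101000 = 11100101
00111100 xor 00111111 = 00000011
00010011 xor 11101110 = 11111101
01110101 xor 00100010 = 01010111
01100001 xor 00110010 = 01010011
10111000 xor 10010100 = 00101100
10001101 xor 01010001 = 11011100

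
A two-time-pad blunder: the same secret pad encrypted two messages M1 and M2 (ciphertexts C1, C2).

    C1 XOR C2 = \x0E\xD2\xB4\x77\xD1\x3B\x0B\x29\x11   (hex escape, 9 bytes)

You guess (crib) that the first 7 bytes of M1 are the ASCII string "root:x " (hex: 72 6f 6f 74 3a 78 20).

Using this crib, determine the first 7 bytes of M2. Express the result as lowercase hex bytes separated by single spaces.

7c bd db 03 eb 43 2b

Since C1 ⊕ C2 = M1 ⊕ M2, XORing with the guessed M1 bytes yields the corresponding M2 bytes: M2 = (C1 ⊕ C2) ⊕ M1.
0e XOR 72 = 7c
d2 XOR 6f = bd
b4 XOR 6f = db
77 XOR 74 = 03
d1 XOR 3a = eb
3b XOR 78 = 43
0b XOR 20 = 2b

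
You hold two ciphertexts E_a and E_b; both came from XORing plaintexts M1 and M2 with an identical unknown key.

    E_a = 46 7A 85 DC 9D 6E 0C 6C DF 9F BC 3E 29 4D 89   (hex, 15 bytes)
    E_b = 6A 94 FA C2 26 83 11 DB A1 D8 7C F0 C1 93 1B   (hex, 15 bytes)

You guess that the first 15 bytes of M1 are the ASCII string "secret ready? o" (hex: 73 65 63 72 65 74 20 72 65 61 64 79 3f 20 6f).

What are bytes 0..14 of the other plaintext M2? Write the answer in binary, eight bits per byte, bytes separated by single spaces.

First, E_a ⊕ E_b = (M1 ⊕ K) ⊕ (M2 ⊕ K) = M1 ⊕ M2, so the key drops out. Then M2 = (M1 ⊕ M2) ⊕ M1 over the first 15 bytes.
byte 0: (46 XOR 6a) XOR 73 = 2c XOR 73 = 5f
byte 1: (7a XOR 94) XOR 65 = ee XOR 65 = 8b
byte 2: (85 XOR fa) XOR 63 = 7f XOR 63 = 1c
byte 3: (dc XOR c2) XOR 72 = 1e XOR 72 = 6c
byte 4: (9d XOR 26) XOR 65 = bb XOR 65 = de
byte 5: (6e XOR 83) XOR 74 = ed XOR 74 = 99
byte 6: (0c XOR 11) XOR 20 = 1d XOR 20 = 3d
byte 7: (6c XOR db) XOR 72 = b7 XOR 72 = c5
byte 8: (df XOR a1) XOR 65 = 7e XOR 65 = 1b
byte 9: (9f XOR d8) XOR 61 = 47 XOR 61 = 26
byte 10: (bc XOR 7c) XOR 64 = c0 XOR 64 = a4
byte 11: (3e XOR f0) XOR 79 = ce XOR 79 = b7
byte 12: (29 XOR c1) XOR 3f = e8 XOR 3f = d7
byte 13: (4d XOR 93) XOR 20 = de XOR 20 = fe
byte 14: (89 XOR 1b) XOR 6f = 92 XOR 6f = fd

01011111 10001011 00011100 01101100 11011110 10011001 00111101 11000101 00011011 00100110 10100100 10110111 11010111 11111110 11111101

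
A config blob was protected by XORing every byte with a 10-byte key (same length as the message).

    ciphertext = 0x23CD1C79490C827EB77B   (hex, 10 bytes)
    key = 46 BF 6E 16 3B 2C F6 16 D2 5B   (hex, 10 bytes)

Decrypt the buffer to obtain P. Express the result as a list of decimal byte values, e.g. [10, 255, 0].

XOR is its own inverse, so applying the key byte-wise gives the result directly.
00100011 XOR 01000110 = 01100101
11001101 XOR 10111111 = 01110010
00011100 XOR 01101110 = 01110010
01111001 XOR 00010110 = 01101111
01001001 XOR 00111011 = 01110010
00001100 XOR 00101100 = 00100000
10000010 XOR 11110110 = 01110100
01111110 XOR 00010110 = 01101000
10110111 XOR 11010010 = 01100101
01111011 XOR 01011011 = 00100000

[101, 114, 114, 111, 114, 32, 116, 104, 101, 32]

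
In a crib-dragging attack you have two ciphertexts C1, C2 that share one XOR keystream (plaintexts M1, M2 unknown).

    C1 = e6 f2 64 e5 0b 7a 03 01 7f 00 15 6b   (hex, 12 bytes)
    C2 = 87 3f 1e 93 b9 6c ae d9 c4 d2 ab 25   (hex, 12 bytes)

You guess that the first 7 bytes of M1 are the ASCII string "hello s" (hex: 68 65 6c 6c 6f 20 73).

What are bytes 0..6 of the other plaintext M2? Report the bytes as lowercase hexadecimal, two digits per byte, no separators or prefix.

09a8161add36de

First, C1 ⊕ C2 = (M1 ⊕ K) ⊕ (M2 ⊕ K) = M1 ⊕ M2, so the key drops out. Then M2 = (M1 ⊕ M2) ⊕ M1 over the first 7 bytes.
byte 0: (e6 ^ 87) ^ 68 = 61 ^ 68 = 09
byte 1: (f2 ^ 3f) ^ 65 = cd ^ 65 = a8
byte 2: (64 ^ 1e) ^ 6c = 7a ^ 6c = 16
byte 3: (e5 ^ 93) ^ 6c = 76 ^ 6c = 1a
byte 4: (0b ^ b9) ^ 6f = b2 ^ 6f = dd
byte 5: (7a ^ 6c) ^ 20 = 16 ^ 20 = 36
byte 6: (03 ^ ae) ^ 73 = ad ^ 73 = de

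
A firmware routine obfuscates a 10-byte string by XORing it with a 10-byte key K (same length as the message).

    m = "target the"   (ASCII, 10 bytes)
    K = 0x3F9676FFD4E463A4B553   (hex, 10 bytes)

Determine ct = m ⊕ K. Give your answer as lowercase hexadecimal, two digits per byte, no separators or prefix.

74 ⊕ 3f = 4b
61 ⊕ 96 = f7
72 ⊕ 76 = 04
67 ⊕ ff = 98
65 ⊕ d4 = b1
74 ⊕ e4 = 90
20 ⊕ 63 = 43
74 ⊕ a4 = d0
68 ⊕ b5 = dd
65 ⊕ 53 = 36

4bf70498b19043d0dd36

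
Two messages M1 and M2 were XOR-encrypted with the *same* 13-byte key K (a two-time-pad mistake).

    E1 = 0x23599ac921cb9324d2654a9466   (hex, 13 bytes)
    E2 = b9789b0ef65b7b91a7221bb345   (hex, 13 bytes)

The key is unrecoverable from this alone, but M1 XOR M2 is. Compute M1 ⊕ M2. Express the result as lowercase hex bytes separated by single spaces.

9a 21 01 c7 d7 90 e8 b5 75 47 51 27 23

E1 ⊕ E2 = (M1 ⊕ K) ⊕ (M2 ⊕ K) = M1 ⊕ M2 — the shared key cancels under XOR.
23 xor b9 = 9a
59 xor 78 = 21
9a xor 9b = 01
c9 xor 0e = c7
21 xor f6 = d7
cb xor 5b = 90
93 xor 7b = e8
24 xor 91 = b5
d2 xor a7 = 75
65 xor 22 = 47
4a xor 1b = 51
94 xor b3 = 27
66 xor 45 = 23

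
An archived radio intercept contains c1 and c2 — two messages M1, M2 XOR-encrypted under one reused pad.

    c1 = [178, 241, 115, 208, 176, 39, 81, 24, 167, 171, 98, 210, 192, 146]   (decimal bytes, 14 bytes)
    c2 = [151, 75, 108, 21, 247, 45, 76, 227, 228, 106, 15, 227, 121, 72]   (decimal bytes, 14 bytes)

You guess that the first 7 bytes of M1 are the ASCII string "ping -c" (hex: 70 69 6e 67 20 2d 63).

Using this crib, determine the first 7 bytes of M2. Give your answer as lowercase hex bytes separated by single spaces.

55 d3 71 a2 67 27 7e

First, c1 ⊕ c2 = (M1 ⊕ K) ⊕ (M2 ⊕ K) = M1 ⊕ M2, so the key drops out. Then M2 = (M1 ⊕ M2) ⊕ M1 over the first 7 bytes.
byte 0: (b2 xor 97) xor 70 = 25 xor 70 = 55
byte 1: (f1 xor 4b) xor 69 = ba xor 69 = d3
byte 2: (73 xor 6c) xor 6e = 1f xor 6e = 71
byte 3: (d0 xor 15) xor 67 = c5 xor 67 = a2
byte 4: (b0 xor f7) xor 20 = 47 xor 20 = 67
byte 5: (27 xor 2d) xor 2d = 0a xor 2d = 27
byte 6: (51 xor 4c) xor 63 = 1d xor 63 = 7e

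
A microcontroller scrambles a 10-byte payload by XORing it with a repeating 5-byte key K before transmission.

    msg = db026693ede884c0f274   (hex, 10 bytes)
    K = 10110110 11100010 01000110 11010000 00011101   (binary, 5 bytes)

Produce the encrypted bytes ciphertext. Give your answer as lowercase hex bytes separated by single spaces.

6d e0 20 43 f0 5e 66 86 22 69

The 5-byte key repeats, so the effective keystream is b6 e2 46 d0 1d b6 e2 46 d0 1d.
byte 0: 11011011 ⊕ 10110110 = 01101101
byte 1: 00000010 ⊕ 11100010 = 11100000
byte 2: 01100110 ⊕ 01000110 = 00100000
byte 3: 10010011 ⊕ 11010000 = 01000011
byte 4: 11101101 ⊕ 00011101 = 11110000
byte 5: 11101000 ⊕ 10110110 = 01011110
byte 6: 10000100 ⊕ 11100010 = 01100110
byte 7: 11000000 ⊕ 01000110 = 10000110
byte 8: 11110010 ⊕ 11010000 = 00100010
byte 9: 01110100 ⊕ 00011101 = 01101001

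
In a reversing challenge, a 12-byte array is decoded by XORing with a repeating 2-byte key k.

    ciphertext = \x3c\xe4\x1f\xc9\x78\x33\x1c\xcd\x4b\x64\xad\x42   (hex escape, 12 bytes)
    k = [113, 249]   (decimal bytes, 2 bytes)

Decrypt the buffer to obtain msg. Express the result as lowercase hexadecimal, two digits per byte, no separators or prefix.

4d1d6e3009ca6d343a9ddcbb

The 2-byte key repeats, so the effective keystream is 71 f9 71 f9 71 f9 71 f9 71 f9 71 f9.
byte 0: 3c xor 71 = 4d
byte 1: e4 xor f9 = 1d
byte 2: 1f xor 71 = 6e
byte 3: c9 xor f9 = 30
byte 4: 78 xor 71 = 09
byte 5: 33 xor f9 = ca
byte 6: 1c xor 71 = 6d
byte 7: cd xor f9 = 34
byte 8: 4b xor 71 = 3a
byte 9: 64 xor f9 = 9d
byte 10: ad xor 71 = dc
byte 11: 42 xor f9 = bb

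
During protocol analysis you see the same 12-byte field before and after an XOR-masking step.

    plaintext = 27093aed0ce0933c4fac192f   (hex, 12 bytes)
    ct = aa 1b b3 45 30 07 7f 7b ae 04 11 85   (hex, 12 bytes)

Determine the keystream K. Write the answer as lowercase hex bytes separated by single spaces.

8d 12 89 a8 3c e7 ec 47 e1 a8 08 aa

Since ct = plaintext ⊕ K, XORing both sides with plaintext gives K = plaintext ⊕ ct.
byte 0: 27 XOR aa = 8d
byte 1: 09 XOR 1b = 12
byte 2: 3a XOR b3 = 89
byte 3: ed XOR 45 = a8
byte 4: 0c XOR 30 = 3c
byte 5: e0 XOR 07 = e7
byte 6: 93 XOR 7f = ec
byte 7: 3c XOR 7b = 47
byte 8: 4f XOR ae = e1
byte 9: ac XOR 04 = a8
byte 10: 19 XOR 11 = 08
byte 11: 2f XOR 85 = aa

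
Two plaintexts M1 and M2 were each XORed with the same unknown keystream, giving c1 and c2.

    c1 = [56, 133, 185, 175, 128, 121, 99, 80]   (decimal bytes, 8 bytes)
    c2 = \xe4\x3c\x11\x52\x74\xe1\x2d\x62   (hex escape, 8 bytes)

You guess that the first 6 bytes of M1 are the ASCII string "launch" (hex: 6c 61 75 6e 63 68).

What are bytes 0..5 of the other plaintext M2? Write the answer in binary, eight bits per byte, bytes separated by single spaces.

10110000 11011000 11011101 10010011 10010111 11110000

First, c1 ⊕ c2 = (M1 ⊕ K) ⊕ (M2 ⊕ K) = M1 ⊕ M2, so the key drops out. Then M2 = (M1 ⊕ M2) ⊕ M1 over the first 6 bytes.
byte 0: (38 XOR e4) XOR 6c = dc XOR 6c = b0
byte 1: (85 XOR 3c) XOR 61 = b9 XOR 61 = d8
byte 2: (b9 XOR 11) XOR 75 = a8 XOR 75 = dd
byte 3: (af XOR 52) XOR 6e = fd XOR 6e = 93
byte 4: (80 XOR 74) XOR 63 = f4 XOR 63 = 97
byte 5: (79 XOR e1) XOR 68 = 98 XOR 68 = f0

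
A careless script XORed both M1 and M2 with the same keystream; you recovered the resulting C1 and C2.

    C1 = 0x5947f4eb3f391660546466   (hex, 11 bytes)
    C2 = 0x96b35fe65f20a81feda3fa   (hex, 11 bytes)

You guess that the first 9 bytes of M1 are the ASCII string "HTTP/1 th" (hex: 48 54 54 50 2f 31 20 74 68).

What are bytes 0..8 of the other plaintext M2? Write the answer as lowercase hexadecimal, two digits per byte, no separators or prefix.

First, C1 ⊕ C2 = (M1 ⊕ K) ⊕ (M2 ⊕ K) = M1 ⊕ M2, so the key drops out. Then M2 = (M1 ⊕ M2) ⊕ M1 over the first 9 bytes.
byte 0: (59 XOR 96) XOR 48 = cf XOR 48 = 87
byte 1: (47 XOR b3) XOR 54 = f4 XOR 54 = a0
byte 2: (f4 XOR 5f) XOR 54 = ab XOR 54 = ff
byte 3: (eb XOR e6) XOR 50 = 0d XOR 50 = 5d
byte 4: (3f XOR 5f) XOR 2f = 60 XOR 2f = 4f
byte 5: (39 XOR 20) XOR 31 = 19 XOR 31 = 28
byte 6: (16 XOR a8) XOR 20 = be XOR 20 = 9e
byte 7: (60 XOR 1f) XOR 74 = 7f XOR 74 = 0b
byte 8: (54 XOR ed) XOR 68 = b9 XOR 68 = d1

87a0ff5d4f289e0bd1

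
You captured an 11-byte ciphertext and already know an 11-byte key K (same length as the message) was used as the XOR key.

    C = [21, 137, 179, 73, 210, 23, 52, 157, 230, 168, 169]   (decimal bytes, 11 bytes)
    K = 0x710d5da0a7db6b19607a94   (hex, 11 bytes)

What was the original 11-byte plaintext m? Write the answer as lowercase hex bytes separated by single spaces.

64 84 ee e9 75 cc 5f 84 86 d2 3d

XOR is its own inverse, so applying the key byte-wise gives the result directly.
00010101 XOR 01110001 = 01100100
10001001 XOR 00001101 = 10000100
10110011 XOR 01011101 = 11101110
01001001 XOR 10100000 = 11101001
11010010 XOR 10100111 = 01110101
00010111 XOR 11011011 = 11001100
00110100 XOR 01101011 = 01011111
10011101 XOR 00011001 = 10000100
11100110 XOR 01100000 = 10000110
10101000 XOR 01111010 = 11010010
10101001 XOR 10010100 = 00111101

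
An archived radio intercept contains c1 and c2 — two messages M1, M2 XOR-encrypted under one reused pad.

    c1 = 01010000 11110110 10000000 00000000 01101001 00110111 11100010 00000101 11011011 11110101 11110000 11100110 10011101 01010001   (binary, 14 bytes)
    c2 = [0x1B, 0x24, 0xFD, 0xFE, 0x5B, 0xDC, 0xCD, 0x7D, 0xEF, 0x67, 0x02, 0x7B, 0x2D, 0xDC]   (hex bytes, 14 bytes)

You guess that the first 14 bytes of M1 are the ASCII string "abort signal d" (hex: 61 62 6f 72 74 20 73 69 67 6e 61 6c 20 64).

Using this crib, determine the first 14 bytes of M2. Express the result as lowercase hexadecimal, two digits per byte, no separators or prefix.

First, c1 ⊕ c2 = (M1 ⊕ K) ⊕ (M2 ⊕ K) = M1 ⊕ M2, so the key drops out. Then M2 = (M1 ⊕ M2) ⊕ M1 over the first 14 bytes.
byte 0: (50 xor 1b) xor 61 = 4b xor 61 = 2a
byte 1: (f6 xor 24) xor 62 = d2 xor 62 = b0
byte 2: (80 xor fd) xor 6f = 7d xor 6f = 12
byte 3: (00 xor fe) xor 72 = fe xor 72 = 8c
byte 4: (69 xor 5b) xor 74 = 32 xor 74 = 46
byte 5: (37 xor dc) xor 20 = eb xor 20 = cb
byte 6: (e2 xor cd) xor 73 = 2f xor 73 = 5c
byte 7: (05 xor 7d) xor 69 = 78 xor 69 = 11
byte 8: (db xor ef) xor 67 = 34 xor 67 = 53
byte 9: (f5 xor 67) xor 6e = 92 xor 6e = fc
byte 10: (f0 xor 02) xor 61 = f2 xor 61 = 93
byte 11: (e6 xor 7b) xor 6c = 9d xor 6c = f1
byte 12: (9d xor 2d) xor 20 = b0 xor 20 = 90
byte 13: (51 xor dc) xor 64 = 8d xor 64 = e9

2ab0128c46cb5c1153fc93f190e9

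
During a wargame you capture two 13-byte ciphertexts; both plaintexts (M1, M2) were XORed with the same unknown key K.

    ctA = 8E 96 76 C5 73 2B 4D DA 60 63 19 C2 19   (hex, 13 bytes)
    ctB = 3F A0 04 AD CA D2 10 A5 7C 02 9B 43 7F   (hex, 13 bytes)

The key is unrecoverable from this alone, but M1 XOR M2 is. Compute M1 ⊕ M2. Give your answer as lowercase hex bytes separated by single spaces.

ctA ⊕ ctB = (M1 ⊕ K) ⊕ (M2 ⊕ K) = M1 ⊕ M2 — the shared key cancels under XOR.
byte 0: 8e XOR 3f = b1
byte 1: 96 XOR a0 = 36
byte 2: 76 XOR 04 = 72
byte 3: c5 XOR ad = 68
byte 4: 73 XOR ca = b9
byte 5: 2b XOR d2 = f9
byte 6: 4d XOR 10 = 5d
byte 7: da XOR a5 = 7f
byte 8: 60 XOR 7c = 1c
byte 9: 63 XOR 02 = 61
byte 10: 19 XOR 9b = 82
byte 11: c2 XOR 43 = 81
byte 12: 19 XOR 7f = 66

b1 36 72 68 b9 f9 5d 7f 1c 61 82 81 66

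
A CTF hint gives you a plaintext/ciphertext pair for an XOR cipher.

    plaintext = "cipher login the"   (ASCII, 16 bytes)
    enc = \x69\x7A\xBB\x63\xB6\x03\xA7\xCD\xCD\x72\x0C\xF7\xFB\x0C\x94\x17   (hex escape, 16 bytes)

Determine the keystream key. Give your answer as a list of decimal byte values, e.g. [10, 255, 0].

Since enc = plaintext ⊕ key, XORing both sides with plaintext gives key = plaintext ⊕ enc.
byte 0: 01100011 xor 01101001 = 00001010
byte 1: 01101001 xor 01111010 = 00010011
byte 2: 01110000 xor 10111011 = 11001011
byte 3: 01101000 xor 01100011 = 00001011
byte 4: 01100101 xor 10110110 = 11010011
byte 5: 01110010 xor 00000011 = 01110001
byte 6: 00100000 xor 10100111 = 10000111
byte 7: 01101100 xor 11001101 = 10100001
byte 8: 01101111 xor 11001101 = 10100010
byte 9: 01100111 xor 01110010 = 00010101
byte 10: 01101001 xor 00001100 = 01100101
byte 11: 01101110 xor 11110111 = 10011001
byte 12: 00100000 xor 11111011 = 11011011
byte 13: 01110100 xor 00001100 = 01111000
byte 14: 01101000 xor 10010100 = 11111100
byte 15: 01100101 xor 00010111 = 01110010

[10, 19, 203, 11, 211, 113, 135, 161, 162, 21, 101, 153, 219, 120, 252, 114]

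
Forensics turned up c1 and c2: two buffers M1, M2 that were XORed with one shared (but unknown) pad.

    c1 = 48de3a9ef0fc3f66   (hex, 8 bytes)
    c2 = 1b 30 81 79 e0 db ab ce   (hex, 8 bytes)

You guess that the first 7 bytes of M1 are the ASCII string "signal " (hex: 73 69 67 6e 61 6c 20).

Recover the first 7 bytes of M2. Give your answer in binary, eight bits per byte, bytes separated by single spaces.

00100000 10000111 11011100 10001001 01110001 01001011 10110100

First, c1 ⊕ c2 = (M1 ⊕ K) ⊕ (M2 ⊕ K) = M1 ⊕ M2, so the key drops out. Then M2 = (M1 ⊕ M2) ⊕ M1 over the first 7 bytes.
byte 0: (48 XOR 1b) XOR 73 = 53 XOR 73 = 20
byte 1: (de XOR 30) XOR 69 = ee XOR 69 = 87
byte 2: (3a XOR 81) XOR 67 = bb XOR 67 = dc
byte 3: (9e XOR 79) XOR 6e = e7 XOR 6e = 89
byte 4: (f0 XOR e0) XOR 61 = 10 XOR 61 = 71
byte 5: (fc XOR db) XOR 6c = 27 XOR 6c = 4b
byte 6: (3f XOR ab) XOR 20 = 94 XOR 20 = b4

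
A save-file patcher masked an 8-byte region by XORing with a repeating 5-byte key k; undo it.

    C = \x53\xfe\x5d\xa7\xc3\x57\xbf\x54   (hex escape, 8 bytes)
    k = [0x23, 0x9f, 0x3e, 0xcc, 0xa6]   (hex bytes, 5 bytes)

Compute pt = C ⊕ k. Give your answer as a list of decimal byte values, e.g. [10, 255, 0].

The 5-byte key repeats, so the effective keystream is 23 9f 3e cc a6 23 9f 3e.
byte 0: 53 ⊕ 23 = 70
byte 1: fe ⊕ 9f = 61
byte 2: 5d ⊕ 3e = 63
byte 3: a7 ⊕ cc = 6b
byte 4: c3 ⊕ a6 = 65
byte 5: 57 ⊕ 23 = 74
byte 6: bf ⊕ 9f = 20
byte 7: 54 ⊕ 3e = 6a

[112, 97, 99, 107, 101, 116, 32, 106]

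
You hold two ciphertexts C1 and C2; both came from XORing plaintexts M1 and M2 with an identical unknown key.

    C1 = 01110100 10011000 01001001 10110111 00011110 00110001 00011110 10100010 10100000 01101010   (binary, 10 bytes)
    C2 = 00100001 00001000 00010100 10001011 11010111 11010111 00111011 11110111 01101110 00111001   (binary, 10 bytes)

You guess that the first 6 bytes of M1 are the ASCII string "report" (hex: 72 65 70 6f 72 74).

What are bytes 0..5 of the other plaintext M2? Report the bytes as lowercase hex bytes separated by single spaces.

27 f5 2d 53 bb 92

First, C1 ⊕ C2 = (M1 ⊕ K) ⊕ (M2 ⊕ K) = M1 ⊕ M2, so the key drops out. Then M2 = (M1 ⊕ M2) ⊕ M1 over the first 6 bytes.
byte 0: (74 XOR 21) XOR 72 = 55 XOR 72 = 27
byte 1: (98 XOR 08) XOR 65 = 90 XOR 65 = f5
byte 2: (49 XOR 14) XOR 70 = 5d XOR 70 = 2d
byte 3: (b7 XOR 8b) XOR 6f = 3c XOR 6f = 53
byte 4: (1e XOR d7) XOR 72 = c9 XOR 72 = bb
byte 5: (31 XOR d7) XOR 74 = e6 XOR 74 = 92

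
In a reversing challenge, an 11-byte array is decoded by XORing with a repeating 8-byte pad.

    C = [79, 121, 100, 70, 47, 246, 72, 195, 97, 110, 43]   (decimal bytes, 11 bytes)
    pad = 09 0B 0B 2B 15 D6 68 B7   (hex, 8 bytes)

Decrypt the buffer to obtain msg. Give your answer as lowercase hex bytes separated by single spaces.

46 72 6f 6d 3a 20 20 74 68 65 20

The 8-byte key repeats, so the effective keystream is 09 0b 0b 2b 15 d6 68 b7 09 0b 0b.
byte 0:  79 ^   9 =  70
byte 1: 121 ^  11 = 114
byte 2: 100 ^  11 = 111
byte 3:  70 ^  43 = 109
byte 4:  47 ^  21 =  58
byte 5: 246 ^ 214 =  32
byte 6:  72 ^ 104 =  32
byte 7: 195 ^ 183 = 116
byte 8:  97 ^   9 = 104
byte 9: 110 ^  11 = 101
byte 10:  43 ^  11 =  32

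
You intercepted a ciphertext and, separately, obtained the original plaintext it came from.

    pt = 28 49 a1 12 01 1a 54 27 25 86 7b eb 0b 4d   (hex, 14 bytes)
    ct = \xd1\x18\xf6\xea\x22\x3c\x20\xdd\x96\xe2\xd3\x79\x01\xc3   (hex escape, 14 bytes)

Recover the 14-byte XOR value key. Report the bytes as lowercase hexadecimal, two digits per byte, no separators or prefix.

Since ct = pt ⊕ key, XORing both sides with pt gives key = pt ⊕ ct.
28 ^ d1 = f9
49 ^ 18 = 51
a1 ^ f6 = 57
12 ^ ea = f8
01 ^ 22 = 23
1a ^ 3c = 26
54 ^ 20 = 74
27 ^ dd = fa
25 ^ 96 = b3
86 ^ e2 = 64
7b ^ d3 = a8
eb ^ 79 = 92
0b ^ 01 = 0a
4d ^ c3 = 8e

f95157f8232674fab364a8920a8e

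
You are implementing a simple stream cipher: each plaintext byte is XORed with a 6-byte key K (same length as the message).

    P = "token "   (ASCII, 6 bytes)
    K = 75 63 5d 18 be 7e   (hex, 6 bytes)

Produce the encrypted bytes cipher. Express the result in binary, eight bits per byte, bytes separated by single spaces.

74 ⊕ 75 = 01
6f ⊕ 63 = 0c
6b ⊕ 5d = 36
65 ⊕ 18 = 7d
6e ⊕ be = d0
20 ⊕ 7e = 5e

00000001 00001100 00110110 01111101 11010000 01011110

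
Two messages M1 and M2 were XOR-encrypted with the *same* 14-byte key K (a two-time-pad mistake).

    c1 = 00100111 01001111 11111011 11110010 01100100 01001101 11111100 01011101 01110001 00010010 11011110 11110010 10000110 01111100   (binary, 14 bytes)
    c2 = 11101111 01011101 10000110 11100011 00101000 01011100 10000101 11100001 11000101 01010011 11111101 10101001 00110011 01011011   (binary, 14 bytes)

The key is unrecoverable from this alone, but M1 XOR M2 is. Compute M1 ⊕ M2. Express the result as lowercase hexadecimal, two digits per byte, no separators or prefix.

c1 ⊕ c2 = (M1 ⊕ K) ⊕ (M2 ⊕ K) = M1 ⊕ M2 — the shared key cancels under XOR.
00100111 XOR 11101111 = 11001000
01001111 XOR 01011101 = 00010010
11111011 XOR 10000110 = 01111101
11110010 XOR 11100011 = 00010001
01100100 XOR 00101000 = 01001100
01001101 XOR 01011100 = 00010001
11111100 XOR 10000101 = 01111001
01011101 XOR 11100001 = 10111100
01110001 XOR 11000101 = 10110100
00010010 XOR 01010011 = 01000001
11011110 XOR 11111101 = 00100011
11110010 XOR 10101001 = 01011011
10000110 XOR 00110011 = 10110101
01111100 XOR 01011011 = 00100111

c8127d114c1179bcb441235bb527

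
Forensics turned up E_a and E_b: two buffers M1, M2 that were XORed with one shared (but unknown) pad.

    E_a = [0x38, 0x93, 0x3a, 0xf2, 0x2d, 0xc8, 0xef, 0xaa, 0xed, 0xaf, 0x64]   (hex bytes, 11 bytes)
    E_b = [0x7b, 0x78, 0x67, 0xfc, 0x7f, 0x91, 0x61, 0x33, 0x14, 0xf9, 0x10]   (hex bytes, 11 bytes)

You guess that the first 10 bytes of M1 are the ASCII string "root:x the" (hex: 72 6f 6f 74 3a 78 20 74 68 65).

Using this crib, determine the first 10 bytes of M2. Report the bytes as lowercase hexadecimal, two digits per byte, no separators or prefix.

3184327a6821aeed9133

First, E_a ⊕ E_b = (M1 ⊕ K) ⊕ (M2 ⊕ K) = M1 ⊕ M2, so the key drops out. Then M2 = (M1 ⊕ M2) ⊕ M1 over the first 10 bytes.
byte 0: (38 ⊕ 7b) ⊕ 72 = 43 ⊕ 72 = 31
byte 1: (93 ⊕ 78) ⊕ 6f = eb ⊕ 6f = 84
byte 2: (3a ⊕ 67) ⊕ 6f = 5d ⊕ 6f = 32
byte 3: (f2 ⊕ fc) ⊕ 74 = 0e ⊕ 74 = 7a
byte 4: (2d ⊕ 7f) ⊕ 3a = 52 ⊕ 3a = 68
byte 5: (c8 ⊕ 91) ⊕ 78 = 59 ⊕ 78 = 21
byte 6: (ef ⊕ 61) ⊕ 20 = 8e ⊕ 20 = ae
byte 7: (aa ⊕ 33) ⊕ 74 = 99 ⊕ 74 = ed
byte 8: (ed ⊕ 14) ⊕ 68 = f9 ⊕ 68 = 91
byte 9: (af ⊕ f9) ⊕ 65 = 56 ⊕ 65 = 33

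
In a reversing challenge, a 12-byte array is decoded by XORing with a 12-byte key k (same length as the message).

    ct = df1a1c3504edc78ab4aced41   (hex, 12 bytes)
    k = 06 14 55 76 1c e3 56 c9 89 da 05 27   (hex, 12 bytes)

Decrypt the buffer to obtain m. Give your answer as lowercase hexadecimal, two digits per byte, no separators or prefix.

d90e4943180e91433d76e866

df ^ 06 = d9
1a ^ 14 = 0e
1c ^ 55 = 49
35 ^ 76 = 43
04 ^ 1c = 18
ed ^ e3 = 0e
c7 ^ 56 = 91
8a ^ c9 = 43
b4 ^ 89 = 3d
ac ^ da = 76
ed ^ 05 = e8
41 ^ 27 = 66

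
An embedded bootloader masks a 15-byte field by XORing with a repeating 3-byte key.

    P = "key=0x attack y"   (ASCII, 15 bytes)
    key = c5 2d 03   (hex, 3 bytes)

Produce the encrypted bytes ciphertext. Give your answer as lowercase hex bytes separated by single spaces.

ae 48 7a f8 1d 7b e5 4c 77 b1 4c 60 ae 0d 7a

The 3-byte key repeats, so the effective keystream is c5 2d 03 c5 2d 03 c5 2d 03 c5 2d 03 c5 2d 03.
byte 0: 107 ⊕ 197 = 174
byte 1: 101 ⊕  45 =  72
byte 2: 121 ⊕   3 = 122
byte 3:  61 ⊕ 197 = 248
byte 4:  48 ⊕  45 =  29
byte 5: 120 ⊕   3 = 123
byte 6:  32 ⊕ 197 = 229
byte 7:  97 ⊕  45 =  76
byte 8: 116 ⊕   3 = 119
byte 9: 116 ⊕ 197 = 177
byte 10:  97 ⊕  45 =  76
byte 11:  99 ⊕   3 =  96
byte 12: 107 ⊕ 197 = 174
byte 13:  32 ⊕  45 =  13
byte 14: 121 ⊕   3 = 122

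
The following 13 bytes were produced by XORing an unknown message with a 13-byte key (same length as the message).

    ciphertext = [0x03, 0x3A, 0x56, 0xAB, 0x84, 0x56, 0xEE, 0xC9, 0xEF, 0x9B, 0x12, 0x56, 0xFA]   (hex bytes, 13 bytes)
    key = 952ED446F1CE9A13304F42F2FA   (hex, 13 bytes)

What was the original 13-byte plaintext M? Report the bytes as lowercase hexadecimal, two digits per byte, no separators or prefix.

961482ed759874dadfd450a400

00000011 ^ 10010101 = 10010110
00111010 ^ 00101110 = 00010100
01010110 ^ 11010100 = 10000010
10101011 ^ 01000110 = 11101101
10000100 ^ 11110001 = 01110101
01010110 ^ 11001110 = 10011000
11101110 ^ 10011010 = 01110100
11001001 ^ 00010011 = 11011010
11101111 ^ 00110000 = 11011111
10011011 ^ 01001111 = 11010100
00010010 ^ 01000010 = 01010000
01010110 ^ 11110010 = 10100100
11111010 ^ 11111010 = 00000000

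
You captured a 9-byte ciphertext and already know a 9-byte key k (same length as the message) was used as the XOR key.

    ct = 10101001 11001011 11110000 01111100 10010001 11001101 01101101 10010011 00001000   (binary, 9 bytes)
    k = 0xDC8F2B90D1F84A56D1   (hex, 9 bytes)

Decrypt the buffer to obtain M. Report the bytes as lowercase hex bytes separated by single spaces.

XOR is its own inverse, so applying the key byte-wise gives the result directly.
a9 XOR dc = 75
cb XOR 8f = 44
f0 XOR 2b = db
7c XOR 90 = ec
91 XOR d1 = 40
cd XOR f8 = 35
6d XOR 4a = 27
93 XOR 56 = c5
08 XOR d1 = d9

75 44 db ec 40 35 27 c5 d9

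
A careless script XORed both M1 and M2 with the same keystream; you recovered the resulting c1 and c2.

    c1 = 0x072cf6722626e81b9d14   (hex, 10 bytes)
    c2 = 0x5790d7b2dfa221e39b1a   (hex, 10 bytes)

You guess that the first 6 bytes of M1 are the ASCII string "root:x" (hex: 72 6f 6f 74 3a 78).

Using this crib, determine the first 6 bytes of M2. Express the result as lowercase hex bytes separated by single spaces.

First, c1 ⊕ c2 = (M1 ⊕ K) ⊕ (M2 ⊕ K) = M1 ⊕ M2, so the key drops out. Then M2 = (M1 ⊕ M2) ⊕ M1 over the first 6 bytes.
byte 0: (07 xor 57) xor 72 = 50 xor 72 = 22
byte 1: (2c xor 90) xor 6f = bc xor 6f = d3
byte 2: (f6 xor d7) xor 6f = 21 xor 6f = 4e
byte 3: (72 xor b2) xor 74 = c0 xor 74 = b4
byte 4: (26 xor df) xor 3a = f9 xor 3a = c3
byte 5: (26 xor a2) xor 78 = 84 xor 78 = fc

22 d3 4e b4 c3 fc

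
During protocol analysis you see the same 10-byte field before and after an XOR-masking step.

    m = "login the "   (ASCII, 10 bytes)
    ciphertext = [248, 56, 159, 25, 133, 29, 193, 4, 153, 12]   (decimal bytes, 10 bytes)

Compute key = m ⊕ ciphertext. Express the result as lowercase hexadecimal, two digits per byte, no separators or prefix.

Since ciphertext = m ⊕ key, XORing both sides with m gives key = m ⊕ ciphertext.
108 xor 248 = 148
111 xor  56 =  87
103 xor 159 = 248
105 xor  25 = 112
110 xor 133 = 235
 32 xor  29 =  61
116 xor 193 = 181
104 xor   4 = 108
101 xor 153 = 252
 32 xor  12 =  44

9457f870eb3db56cfc2c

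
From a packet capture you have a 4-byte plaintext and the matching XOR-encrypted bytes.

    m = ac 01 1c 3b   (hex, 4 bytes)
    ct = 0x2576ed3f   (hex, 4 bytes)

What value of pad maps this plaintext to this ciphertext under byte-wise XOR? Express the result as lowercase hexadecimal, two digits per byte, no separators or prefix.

8977f104

Since ct = m ⊕ pad, XORing both sides with m gives pad = m ⊕ ct.
172 ^  37 = 137
  1 ^ 118 = 119
 28 ^ 237 = 241
 59 ^  63 =   4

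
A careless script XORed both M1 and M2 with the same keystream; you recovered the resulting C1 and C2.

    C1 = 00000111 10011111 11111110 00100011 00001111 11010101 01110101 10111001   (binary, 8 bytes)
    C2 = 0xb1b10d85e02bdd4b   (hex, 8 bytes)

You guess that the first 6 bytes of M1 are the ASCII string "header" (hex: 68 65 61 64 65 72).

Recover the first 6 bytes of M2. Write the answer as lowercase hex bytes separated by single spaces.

First, C1 ⊕ C2 = (M1 ⊕ K) ⊕ (M2 ⊕ K) = M1 ⊕ M2, so the key drops out. Then M2 = (M1 ⊕ M2) ⊕ M1 over the first 6 bytes.
byte 0: (07 ^ b1) ^ 68 = b6 ^ 68 = de
byte 1: (9f ^ b1) ^ 65 = 2e ^ 65 = 4b
byte 2: (fe ^ 0d) ^ 61 = f3 ^ 61 = 92
byte 3: (23 ^ 85) ^ 64 = a6 ^ 64 = c2
byte 4: (0f ^ e0) ^ 65 = ef ^ 65 = 8a
byte 5: (d5 ^ 2b) ^ 72 = fe ^ 72 = 8c

de 4b 92 c2 8a 8c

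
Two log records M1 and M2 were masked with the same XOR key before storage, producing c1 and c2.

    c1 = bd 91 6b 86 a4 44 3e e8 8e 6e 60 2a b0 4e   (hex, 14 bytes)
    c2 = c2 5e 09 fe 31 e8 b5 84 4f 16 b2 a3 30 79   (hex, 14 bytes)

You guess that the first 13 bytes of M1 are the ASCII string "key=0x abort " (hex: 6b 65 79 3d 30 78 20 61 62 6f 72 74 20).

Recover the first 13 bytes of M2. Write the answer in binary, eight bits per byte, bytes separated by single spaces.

First, c1 ⊕ c2 = (M1 ⊕ K) ⊕ (M2 ⊕ K) = M1 ⊕ M2, so the key drops out. Then M2 = (M1 ⊕ M2) ⊕ M1 over the first 13 bytes.
byte 0: (bd XOR c2) XOR 6b = 7f XOR 6b = 14
byte 1: (91 XOR 5e) XOR 65 = cf XOR 65 = aa
byte 2: (6b XOR 09) XOR 79 = 62 XOR 79 = 1b
byte 3: (86 XOR fe) XOR 3d = 78 XOR 3d = 45
byte 4: (a4 XOR 31) XOR 30 = 95 XOR 30 = a5
byte 5: (44 XOR e8) XOR 78 = ac XOR 78 = d4
byte 6: (3e XOR b5) XOR 20 = 8b XOR 20 = ab
byte 7: (e8 XOR 84) XOR 61 = 6c XOR 61 = 0d
byte 8: (8e XOR 4f) XOR 62 = c1 XOR 62 = a3
byte 9: (6e XOR 16) XOR 6f = 78 XOR 6f = 17
byte 10: (60 XOR b2) XOR 72 = d2 XOR 72 = a0
byte 11: (2a XOR a3) XOR 74 = 89 XOR 74 = fd
byte 12: (b0 XOR 30) XOR 20 = 80 XOR 20 = a0

00010100 10101010 00011011 01000101 10100101 11010100 10101011 00001101 10100011 00010111 10100000 11111101 10100000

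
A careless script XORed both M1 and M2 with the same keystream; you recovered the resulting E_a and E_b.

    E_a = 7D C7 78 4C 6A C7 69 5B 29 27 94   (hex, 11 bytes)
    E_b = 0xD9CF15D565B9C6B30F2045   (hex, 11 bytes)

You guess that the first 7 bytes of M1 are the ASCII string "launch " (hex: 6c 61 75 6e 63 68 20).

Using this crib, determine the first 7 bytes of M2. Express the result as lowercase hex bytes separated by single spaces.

First, E_a ⊕ E_b = (M1 ⊕ K) ⊕ (M2 ⊕ K) = M1 ⊕ M2, so the key drops out. Then M2 = (M1 ⊕ M2) ⊕ M1 over the first 7 bytes.
byte 0: (7d ^ d9) ^ 6c = a4 ^ 6c = c8
byte 1: (c7 ^ cf) ^ 61 = 08 ^ 61 = 69
byte 2: (78 ^ 15) ^ 75 = 6d ^ 75 = 18
byte 3: (4c ^ d5) ^ 6e = 99 ^ 6e = f7
byte 4: (6a ^ 65) ^ 63 = 0f ^ 63 = 6c
byte 5: (c7 ^ b9) ^ 68 = 7e ^ 68 = 16
byte 6: (69 ^ c6) ^ 20 = af ^ 20 = 8f

c8 69 18 f7 6c 16 8f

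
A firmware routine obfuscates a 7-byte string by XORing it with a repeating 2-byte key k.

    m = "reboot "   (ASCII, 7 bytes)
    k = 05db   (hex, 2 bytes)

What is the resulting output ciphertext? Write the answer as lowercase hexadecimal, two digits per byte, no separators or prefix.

The 2-byte key repeats, so the effective keystream is 05 db 05 db 05 db 05.
byte 0: 72 xor 05 = 77
byte 1: 65 xor db = be
byte 2: 62 xor 05 = 67
byte 3: 6f xor db = b4
byte 4: 6f xor 05 = 6a
byte 5: 74 xor db = af
byte 6: 20 xor 05 = 25

77be67b46aaf25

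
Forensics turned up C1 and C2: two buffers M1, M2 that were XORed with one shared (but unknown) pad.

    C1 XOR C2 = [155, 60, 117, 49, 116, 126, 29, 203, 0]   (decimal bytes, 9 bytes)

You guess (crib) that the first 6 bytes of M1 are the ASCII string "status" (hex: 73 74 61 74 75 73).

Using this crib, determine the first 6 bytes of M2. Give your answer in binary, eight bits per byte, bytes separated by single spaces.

11101000 01001000 00010100 01000101 00000001 00001101

Since C1 ⊕ C2 = M1 ⊕ M2, XORing with the guessed M1 bytes yields the corresponding M2 bytes: M2 = (C1 ⊕ C2) ⊕ M1.
9b XOR 73 = e8
3c XOR 74 = 48
75 XOR 61 = 14
31 XOR 74 = 45
74 XOR 75 = 01
7e XOR 73 = 0d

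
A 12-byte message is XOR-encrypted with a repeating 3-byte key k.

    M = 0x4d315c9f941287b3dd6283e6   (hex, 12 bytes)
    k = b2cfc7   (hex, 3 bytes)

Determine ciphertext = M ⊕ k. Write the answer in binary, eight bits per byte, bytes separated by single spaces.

The 3-byte key repeats, so the effective keystream is b2 cf c7 b2 cf c7 b2 cf c7 b2 cf c7.
byte 0: 4d XOR b2 = ff
byte 1: 31 XOR cf = fe
byte 2: 5c XOR c7 = 9b
byte 3: 9f XOR b2 = 2d
byte 4: 94 XOR cf = 5b
byte 5: 12 XOR c7 = d5
byte 6: 87 XOR b2 = 35
byte 7: b3 XOR cf = 7c
byte 8: dd XOR c7 = 1a
byte 9: 62 XOR b2 = d0
byte 10: 83 XOR cf = 4c
byte 11: e6 XOR c7 = 21

11111111 11111110 10011011 00101101 01011011 11010101 00110101 01111100 00011010 11010000 01001100 00100001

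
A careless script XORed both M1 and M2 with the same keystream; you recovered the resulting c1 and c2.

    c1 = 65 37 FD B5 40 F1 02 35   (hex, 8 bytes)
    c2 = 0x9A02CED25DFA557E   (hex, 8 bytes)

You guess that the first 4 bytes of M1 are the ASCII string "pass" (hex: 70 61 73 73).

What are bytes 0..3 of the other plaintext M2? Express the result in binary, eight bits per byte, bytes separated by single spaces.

10001111 01010100 01000000 00010100

First, c1 ⊕ c2 = (M1 ⊕ K) ⊕ (M2 ⊕ K) = M1 ⊕ M2, so the key drops out. Then M2 = (M1 ⊕ M2) ⊕ M1 over the first 4 bytes.
byte 0: (65 ^ 9a) ^ 70 = ff ^ 70 = 8f
byte 1: (37 ^ 02) ^ 61 = 35 ^ 61 = 54
byte 2: (fd ^ ce) ^ 73 = 33 ^ 73 = 40
byte 3: (b5 ^ d2) ^ 73 = 67 ^ 73 = 14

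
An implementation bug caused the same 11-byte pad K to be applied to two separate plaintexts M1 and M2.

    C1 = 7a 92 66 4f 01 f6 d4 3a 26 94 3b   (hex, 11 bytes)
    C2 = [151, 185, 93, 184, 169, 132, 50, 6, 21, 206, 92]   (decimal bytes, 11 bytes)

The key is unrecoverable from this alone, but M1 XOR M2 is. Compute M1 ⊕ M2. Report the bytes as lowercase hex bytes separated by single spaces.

C1 ⊕ C2 = (M1 ⊕ K) ⊕ (M2 ⊕ K) = M1 ⊕ M2 — the shared key cancels under XOR.
7a ^ 97 = ed
92 ^ b9 = 2b
66 ^ 5d = 3b
4f ^ b8 = f7
01 ^ a9 = a8
f6 ^ 84 = 72
d4 ^ 32 = e6
3a ^ 06 = 3c
26 ^ 15 = 33
94 ^ ce = 5a
3b ^ 5c = 67

ed 2b 3b f7 a8 72 e6 3c 33 5a 67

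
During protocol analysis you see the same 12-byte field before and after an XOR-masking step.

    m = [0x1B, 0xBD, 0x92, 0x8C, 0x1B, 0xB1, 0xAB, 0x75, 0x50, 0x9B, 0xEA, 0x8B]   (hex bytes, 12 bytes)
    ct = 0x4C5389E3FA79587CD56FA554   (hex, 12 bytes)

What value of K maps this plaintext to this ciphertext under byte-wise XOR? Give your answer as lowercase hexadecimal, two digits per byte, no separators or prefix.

57ee1b6fe1c8f30985f44fdf

Since ct = m ⊕ K, XORing both sides with m gives K = m ⊕ ct.
1b ^ 4c = 57
bd ^ 53 = ee
92 ^ 89 = 1b
8c ^ e3 = 6f
1b ^ fa = e1
b1 ^ 79 = c8
ab ^ 58 = f3
75 ^ 7c = 09
50 ^ d5 = 85
9b ^ 6f = f4
ea ^ a5 = 4f
8b ^ 54 = df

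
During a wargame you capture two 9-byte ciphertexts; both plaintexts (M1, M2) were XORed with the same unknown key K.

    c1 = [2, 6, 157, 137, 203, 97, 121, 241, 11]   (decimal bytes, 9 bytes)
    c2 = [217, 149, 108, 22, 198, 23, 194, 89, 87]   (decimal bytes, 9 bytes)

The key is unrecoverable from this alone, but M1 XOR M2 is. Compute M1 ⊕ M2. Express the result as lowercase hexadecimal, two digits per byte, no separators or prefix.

c1 ⊕ c2 = (M1 ⊕ K) ⊕ (M2 ⊕ K) = M1 ⊕ M2 — the shared key cancels under XOR.
  2 XOR 217 = 219
  6 XOR 149 = 147
157 XOR 108 = 241
137 XOR  22 = 159
203 XOR 198 =  13
 97 XOR  23 = 118
121 XOR 194 = 187
241 XOR  89 = 168
 11 XOR  87 =  92

db93f19f0d76bba85c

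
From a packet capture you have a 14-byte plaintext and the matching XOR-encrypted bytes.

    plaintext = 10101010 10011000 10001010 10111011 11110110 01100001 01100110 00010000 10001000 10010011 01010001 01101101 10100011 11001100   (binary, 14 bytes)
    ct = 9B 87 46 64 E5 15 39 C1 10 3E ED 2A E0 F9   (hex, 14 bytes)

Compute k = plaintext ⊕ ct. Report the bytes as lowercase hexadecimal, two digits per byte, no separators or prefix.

311fccdf13745fd198adbc474335

Since ct = plaintext ⊕ k, XORing both sides with plaintext gives k = plaintext ⊕ ct.
byte 0: aa ^ 9b = 31
byte 1: 98 ^ 87 = 1f
byte 2: 8a ^ 46 = cc
byte 3: bb ^ 64 = df
byte 4: f6 ^ e5 = 13
byte 5: 61 ^ 15 = 74
byte 6: 66 ^ 39 = 5f
byte 7: 10 ^ c1 = d1
byte 8: 88 ^ 10 = 98
byte 9: 93 ^ 3e = ad
byte 10: 51 ^ ed = bc
byte 11: 6d ^ 2a = 47
byte 12: a3 ^ e0 = 43
byte 13: cc ^ f9 = 35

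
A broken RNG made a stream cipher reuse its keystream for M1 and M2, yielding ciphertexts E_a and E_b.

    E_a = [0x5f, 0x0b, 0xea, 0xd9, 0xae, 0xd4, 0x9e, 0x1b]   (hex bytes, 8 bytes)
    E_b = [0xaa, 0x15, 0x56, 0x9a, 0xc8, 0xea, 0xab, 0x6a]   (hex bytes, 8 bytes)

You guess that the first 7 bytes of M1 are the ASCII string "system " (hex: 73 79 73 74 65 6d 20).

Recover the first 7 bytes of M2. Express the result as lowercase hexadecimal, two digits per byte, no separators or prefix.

First, E_a ⊕ E_b = (M1 ⊕ K) ⊕ (M2 ⊕ K) = M1 ⊕ M2, so the key drops out. Then M2 = (M1 ⊕ M2) ⊕ M1 over the first 7 bytes.
byte 0: (5f ^ aa) ^ 73 = f5 ^ 73 = 86
byte 1: (0b ^ 15) ^ 79 = 1e ^ 79 = 67
byte 2: (ea ^ 56) ^ 73 = bc ^ 73 = cf
byte 3: (d9 ^ 9a) ^ 74 = 43 ^ 74 = 37
byte 4: (ae ^ c8) ^ 65 = 66 ^ 65 = 03
byte 5: (d4 ^ ea) ^ 6d = 3e ^ 6d = 53
byte 6: (9e ^ ab) ^ 20 = 35 ^ 20 = 15

8667cf37035315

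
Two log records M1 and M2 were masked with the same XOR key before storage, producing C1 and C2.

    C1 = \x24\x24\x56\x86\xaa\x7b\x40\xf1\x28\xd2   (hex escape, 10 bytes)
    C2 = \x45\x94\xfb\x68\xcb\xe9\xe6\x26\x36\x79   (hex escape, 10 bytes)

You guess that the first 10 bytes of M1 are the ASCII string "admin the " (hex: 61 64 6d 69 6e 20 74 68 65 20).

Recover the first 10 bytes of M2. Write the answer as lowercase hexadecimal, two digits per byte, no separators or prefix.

00d4c0870fb2d2bf7b8b

First, C1 ⊕ C2 = (M1 ⊕ K) ⊕ (M2 ⊕ K) = M1 ⊕ M2, so the key drops out. Then M2 = (M1 ⊕ M2) ⊕ M1 over the first 10 bytes.
byte 0: (24 ^ 45) ^ 61 = 61 ^ 61 = 00
byte 1: (24 ^ 94) ^ 64 = b0 ^ 64 = d4
byte 2: (56 ^ fb) ^ 6d = ad ^ 6d = c0
byte 3: (86 ^ 68) ^ 69 = ee ^ 69 = 87
byte 4: (aa ^ cb) ^ 6e = 61 ^ 6e = 0f
byte 5: (7b ^ e9) ^ 20 = 92 ^ 20 = b2
byte 6: (40 ^ e6) ^ 74 = a6 ^ 74 = d2
byte 7: (f1 ^ 26) ^ 68 = d7 ^ 68 = bf
byte 8: (28 ^ 36) ^ 65 = 1e ^ 65 = 7b
byte 9: (d2 ^ 79) ^ 20 = ab ^ 20 = 8b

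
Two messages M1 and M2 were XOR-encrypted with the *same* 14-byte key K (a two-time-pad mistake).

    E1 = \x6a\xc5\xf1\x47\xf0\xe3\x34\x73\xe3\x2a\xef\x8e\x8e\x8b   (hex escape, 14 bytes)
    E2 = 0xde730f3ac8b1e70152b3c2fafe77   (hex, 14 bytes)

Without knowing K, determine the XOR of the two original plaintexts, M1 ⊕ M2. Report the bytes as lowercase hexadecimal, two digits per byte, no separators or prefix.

E1 ⊕ E2 = (M1 ⊕ K) ⊕ (M2 ⊕ K) = M1 ⊕ M2 — the shared key cancels under XOR.
6a ^ de = b4
c5 ^ 73 = b6
f1 ^ 0f = fe
47 ^ 3a = 7d
f0 ^ c8 = 38
e3 ^ b1 = 52
34 ^ e7 = d3
73 ^ 01 = 72
e3 ^ 52 = b1
2a ^ b3 = 99
ef ^ c2 = 2d
8e ^ fa = 74
8e ^ fe = 70
8b ^ 77 = fc

b4b6fe7d3852d372b1992d7470fc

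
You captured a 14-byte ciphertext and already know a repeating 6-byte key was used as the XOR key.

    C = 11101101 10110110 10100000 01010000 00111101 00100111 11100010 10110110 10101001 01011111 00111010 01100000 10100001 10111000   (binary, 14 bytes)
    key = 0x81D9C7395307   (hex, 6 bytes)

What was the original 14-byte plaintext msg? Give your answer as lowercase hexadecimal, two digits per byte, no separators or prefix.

The 6-byte key repeats, so the effective keystream is 81 d9 c7 39 53 07 81 d9 c7 39 53 07 81 d9.
byte 0: 11101101 XOR 10000001 = 01101100
byte 1: 10110110 XOR 11011001 = 01101111
byte 2: 10100000 XOR 11000111 = 01100111
byte 3: 01010000 XOR 00111001 = 01101001
byte 4: 00111101 XOR 01010011 = 01101110
byte 5: 00100111 XOR 00000111 = 00100000
byte 6: 11100010 XOR 10000001 = 01100011
byte 7: 10110110 XOR 11011001 = 01101111
byte 8: 10101001 XOR 11000111 = 01101110
byte 9: 01011111 XOR 00111001 = 01100110
byte 10: 00111010 XOR 01010011 = 01101001
byte 11: 01100000 XOR 00000111 = 01100111
byte 12: 10100001 XOR 10000001 = 00100000
byte 13: 10111000 XOR 11011001 = 01100001

6c6f67696e20636f6e6669672061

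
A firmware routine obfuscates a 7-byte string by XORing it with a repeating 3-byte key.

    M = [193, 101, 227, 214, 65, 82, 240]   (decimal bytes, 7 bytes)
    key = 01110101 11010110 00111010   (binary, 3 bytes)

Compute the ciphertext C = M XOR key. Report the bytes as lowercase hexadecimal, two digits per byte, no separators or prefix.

b4b3d9a3976885

The 3-byte key repeats, so the effective keystream is 75 d6 3a 75 d6 3a 75.
byte 0: 11000001 xor 01110101 = 10110100
byte 1: 01100101 xor 11010110 = 10110011
byte 2: 11100011 xor 00111010 = 11011001
byte 3: 11010110 xor 01110101 = 10100011
byte 4: 01000001 xor 11010110 = 10010111
byte 5: 01010010 xor 00111010 = 01101000
byte 6: 11110000 xor 01110101 = 10000101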